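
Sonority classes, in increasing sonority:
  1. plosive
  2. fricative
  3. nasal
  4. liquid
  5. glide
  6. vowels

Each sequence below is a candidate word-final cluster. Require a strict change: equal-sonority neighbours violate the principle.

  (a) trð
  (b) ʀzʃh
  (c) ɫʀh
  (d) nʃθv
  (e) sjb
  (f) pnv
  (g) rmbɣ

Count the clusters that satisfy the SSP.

0

(a) sonority 1-4-2: ill-formed.
(b) sonority 4-2-2-2: ill-formed.
(c) sonority 4-4-2: ill-formed.
(d) sonority 3-2-2-2: ill-formed.
(e) sonority 2-5-1: ill-formed.
(f) sonority 1-3-2: ill-formed.
(g) sonority 4-3-1-2: ill-formed.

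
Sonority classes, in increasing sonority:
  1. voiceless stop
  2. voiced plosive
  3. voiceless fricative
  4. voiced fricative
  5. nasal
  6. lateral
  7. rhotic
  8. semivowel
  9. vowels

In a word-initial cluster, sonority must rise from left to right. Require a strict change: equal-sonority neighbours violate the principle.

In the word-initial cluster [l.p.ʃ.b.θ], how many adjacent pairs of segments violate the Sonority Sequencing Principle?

2

/l/ — lateral, sonority 6.
/p/ — voiceless stop, sonority 1.
/ʃ/ — voiceless fricative, sonority 3.
/b/ — voiced plosive, sonority 2.
/θ/ — voiceless fricative, sonority 3.
/l/→/p/: 6→1 (does not rise) — violation.
/p/→/ʃ/: 1→3 (rises) — ok.
/ʃ/→/b/: 3→2 (does not rise) — violation.
/b/→/θ/: 2→3 (rises) — ok.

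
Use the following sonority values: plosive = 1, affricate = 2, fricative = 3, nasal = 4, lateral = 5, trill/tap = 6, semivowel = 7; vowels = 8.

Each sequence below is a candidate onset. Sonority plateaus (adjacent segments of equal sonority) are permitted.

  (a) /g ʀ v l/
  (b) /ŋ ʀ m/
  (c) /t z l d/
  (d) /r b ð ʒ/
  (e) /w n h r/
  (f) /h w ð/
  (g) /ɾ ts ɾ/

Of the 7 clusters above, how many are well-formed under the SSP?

(a) sonority 1-6-3-5: ill-formed.
(b) sonority 4-6-4: ill-formed.
(c) sonority 1-3-5-1: ill-formed.
(d) sonority 6-1-3-3: ill-formed.
(e) sonority 7-4-3-6: ill-formed.
(f) sonority 3-7-3: ill-formed.
(g) sonority 6-2-6: ill-formed.

0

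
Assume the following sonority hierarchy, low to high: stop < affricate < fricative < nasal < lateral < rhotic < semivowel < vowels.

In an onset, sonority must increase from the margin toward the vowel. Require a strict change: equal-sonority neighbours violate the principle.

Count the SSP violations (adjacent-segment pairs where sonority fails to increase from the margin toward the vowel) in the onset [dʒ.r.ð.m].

1

/dʒ/ is an affricate (sonority 2).
/r/ is a rhotic (sonority 6).
/ð/ is a fricative (sonority 3).
/m/ is a nasal (sonority 4).
/dʒ/→/r/: 2→6 (rises) — ok.
/r/→/ð/: 6→3 (does not rise) — violation.
/ð/→/m/: 3→4 (rises) — ok.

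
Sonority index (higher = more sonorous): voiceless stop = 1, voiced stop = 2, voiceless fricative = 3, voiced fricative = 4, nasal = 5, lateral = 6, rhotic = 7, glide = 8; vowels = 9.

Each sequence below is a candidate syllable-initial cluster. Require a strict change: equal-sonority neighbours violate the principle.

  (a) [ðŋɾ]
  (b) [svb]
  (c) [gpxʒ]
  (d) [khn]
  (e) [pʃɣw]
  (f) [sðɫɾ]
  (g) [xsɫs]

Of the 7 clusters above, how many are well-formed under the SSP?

4

(a) sonority 4-5-7: well-formed.
(b) sonority 3-4-2: ill-formed.
(c) sonority 2-1-3-4: ill-formed.
(d) sonority 1-3-5: well-formed.
(e) sonority 1-3-4-8: well-formed.
(f) sonority 3-4-6-7: well-formed.
(g) sonority 3-3-6-3: ill-formed.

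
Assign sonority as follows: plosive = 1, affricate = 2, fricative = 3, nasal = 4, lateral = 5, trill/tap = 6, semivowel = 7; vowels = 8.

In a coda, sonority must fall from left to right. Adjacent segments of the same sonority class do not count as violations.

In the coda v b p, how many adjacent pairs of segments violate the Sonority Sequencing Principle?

0

/v/ is a fricative (sonority 3).
/b/ is a plosive (sonority 1).
/p/ is a plosive (sonority 1).
/v/→/b/: 3→1 (falls) — ok.
/b/→/p/: 1→1 (plateau, allowed) — ok.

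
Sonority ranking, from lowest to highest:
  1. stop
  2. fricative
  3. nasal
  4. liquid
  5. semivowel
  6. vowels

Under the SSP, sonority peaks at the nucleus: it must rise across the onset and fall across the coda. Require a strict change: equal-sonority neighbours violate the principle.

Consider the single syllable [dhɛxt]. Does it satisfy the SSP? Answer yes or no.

yes

Onset: /d/ is a stop (sonority 1), /h/ is a fricative (sonority 2); then the nucleus /ɛ/ (sonority 6).
Onset profile 1-2-6 — rises to the nucleus.
Coda: /x/ is a fricative (sonority 2), /t/ is a stop (sonority 1).
Coda profile 6-2-1 — falls from the nucleus.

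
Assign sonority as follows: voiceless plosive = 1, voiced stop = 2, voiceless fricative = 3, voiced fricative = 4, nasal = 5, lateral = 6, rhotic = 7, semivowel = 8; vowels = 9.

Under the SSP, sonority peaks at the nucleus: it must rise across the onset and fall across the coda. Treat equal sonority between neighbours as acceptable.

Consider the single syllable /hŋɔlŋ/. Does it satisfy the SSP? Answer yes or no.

yes

Onset: /h/ is a voiceless fricative (sonority 3), /ŋ/ is a nasal (sonority 5); then the nucleus /ɔ/ (sonority 9).
Onset profile 3-5-9 — rises to the nucleus.
Coda: /l/ is a lateral (sonority 6), /ŋ/ is a nasal (sonority 5).
Coda profile 9-6-5 — falls from the nucleus.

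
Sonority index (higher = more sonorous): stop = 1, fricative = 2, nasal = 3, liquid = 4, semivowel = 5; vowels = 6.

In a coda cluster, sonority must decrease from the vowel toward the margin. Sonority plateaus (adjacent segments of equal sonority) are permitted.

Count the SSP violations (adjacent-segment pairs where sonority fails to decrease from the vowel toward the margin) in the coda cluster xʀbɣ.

/x/ — fricative, sonority 2.
/ʀ/ — liquid, sonority 4.
/b/ — stop, sonority 1.
/ɣ/ — fricative, sonority 2.
/x/→/ʀ/: 2→4 (does not fall) — violation.
/ʀ/→/b/: 4→1 (falls) — ok.
/b/→/ɣ/: 1→2 (does not fall) — violation.

2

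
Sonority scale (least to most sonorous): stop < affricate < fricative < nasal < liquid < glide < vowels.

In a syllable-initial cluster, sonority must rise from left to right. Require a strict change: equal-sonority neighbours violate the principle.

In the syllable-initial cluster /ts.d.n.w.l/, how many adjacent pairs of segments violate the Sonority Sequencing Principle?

2

/ts/: affricate = 2.
/d/: stop = 1.
/n/: nasal = 4.
/w/: glide = 6.
/l/: liquid = 5.
/ts/→/d/: 2→1 (does not rise) — violation.
/d/→/n/: 1→4 (rises) — ok.
/n/→/w/: 4→6 (rises) — ok.
/w/→/l/: 6→5 (does not rise) — violation.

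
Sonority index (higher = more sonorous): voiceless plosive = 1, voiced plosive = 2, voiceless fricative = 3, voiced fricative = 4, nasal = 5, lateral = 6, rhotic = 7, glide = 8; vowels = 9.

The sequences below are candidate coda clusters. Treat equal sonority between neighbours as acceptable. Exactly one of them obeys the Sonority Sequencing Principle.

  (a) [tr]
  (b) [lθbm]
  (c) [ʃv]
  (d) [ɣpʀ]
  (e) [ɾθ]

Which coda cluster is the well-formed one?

(a) 1-7 → violates
(b) 6-3-2-5 → violates
(c) 3-4 → violates
(d) 4-1-7 → violates
(e) 7-3 → obeys

e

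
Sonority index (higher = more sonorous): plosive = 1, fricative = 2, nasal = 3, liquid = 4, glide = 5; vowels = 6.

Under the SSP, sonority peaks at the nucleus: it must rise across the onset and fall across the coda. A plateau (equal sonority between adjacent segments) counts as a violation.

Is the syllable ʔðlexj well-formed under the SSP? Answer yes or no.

Onset: /ʔ/ is a plosive (sonority 1), /ð/ is a fricative (sonority 2), /l/ is a liquid (sonority 4); then the nucleus /e/ (sonority 6).
Onset profile 1-2-4-6 — rises to the nucleus.
Coda: /x/ is a fricative (sonority 2), /j/ is a glide (sonority 5).
Coda profile 6-2-5 — does not strictly fall throughout.

no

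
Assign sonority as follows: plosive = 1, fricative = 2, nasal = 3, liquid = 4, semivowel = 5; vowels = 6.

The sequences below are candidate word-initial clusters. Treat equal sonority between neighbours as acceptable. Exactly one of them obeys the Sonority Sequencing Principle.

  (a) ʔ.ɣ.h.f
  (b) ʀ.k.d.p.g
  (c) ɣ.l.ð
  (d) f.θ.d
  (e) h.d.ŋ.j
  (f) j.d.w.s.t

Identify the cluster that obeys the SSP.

a

(a) ʔ.ɣ.h.f: profile 1-2-2-2 — obeys.
(b) ʀ.k.d.p.g: profile 4-1-1-1-1 — violates.
(c) ɣ.l.ð: profile 2-4-2 — violates.
(d) f.θ.d: profile 2-2-1 — violates.
(e) h.d.ŋ.j: profile 2-1-3-5 — violates.
(f) j.d.w.s.t: profile 5-1-5-2-1 — violates.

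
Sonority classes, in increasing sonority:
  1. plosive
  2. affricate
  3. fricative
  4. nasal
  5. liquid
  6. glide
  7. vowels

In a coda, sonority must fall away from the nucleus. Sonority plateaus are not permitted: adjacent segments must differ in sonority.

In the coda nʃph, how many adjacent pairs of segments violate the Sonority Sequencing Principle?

1

/n/ — nasal, sonority 4.
/ʃ/ — fricative, sonority 3.
/p/ — plosive, sonority 1.
/h/ — fricative, sonority 3.
/n/→/ʃ/: 4→3 (falls) — ok.
/ʃ/→/p/: 3→1 (falls) — ok.
/p/→/h/: 1→3 (does not fall) — violation.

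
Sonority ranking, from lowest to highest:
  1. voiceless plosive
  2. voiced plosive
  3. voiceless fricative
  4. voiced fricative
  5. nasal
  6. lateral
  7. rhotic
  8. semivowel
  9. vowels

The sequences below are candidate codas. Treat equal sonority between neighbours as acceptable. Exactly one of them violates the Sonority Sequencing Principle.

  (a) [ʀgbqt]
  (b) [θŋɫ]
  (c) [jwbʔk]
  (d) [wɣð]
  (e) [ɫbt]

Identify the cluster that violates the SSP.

b

(a) sonority 7-2-2-1-1: well-formed.
(b) sonority 3-5-6: ill-formed.
(c) sonority 8-8-2-1-1: well-formed.
(d) sonority 8-4-4: well-formed.
(e) sonority 6-2-1: well-formed.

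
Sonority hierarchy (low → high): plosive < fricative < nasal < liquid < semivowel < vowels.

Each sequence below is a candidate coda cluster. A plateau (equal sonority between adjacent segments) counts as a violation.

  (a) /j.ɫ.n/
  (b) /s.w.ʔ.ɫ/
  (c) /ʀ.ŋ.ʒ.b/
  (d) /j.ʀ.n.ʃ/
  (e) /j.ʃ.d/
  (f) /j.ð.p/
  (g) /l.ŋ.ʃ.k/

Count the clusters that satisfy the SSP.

(a) 5-4-3 → obeys
(b) 2-5-1-4 → violates
(c) 4-3-2-1 → obeys
(d) 5-4-3-2 → obeys
(e) 5-2-1 → obeys
(f) 5-2-1 → obeys
(g) 4-3-2-1 → obeys

6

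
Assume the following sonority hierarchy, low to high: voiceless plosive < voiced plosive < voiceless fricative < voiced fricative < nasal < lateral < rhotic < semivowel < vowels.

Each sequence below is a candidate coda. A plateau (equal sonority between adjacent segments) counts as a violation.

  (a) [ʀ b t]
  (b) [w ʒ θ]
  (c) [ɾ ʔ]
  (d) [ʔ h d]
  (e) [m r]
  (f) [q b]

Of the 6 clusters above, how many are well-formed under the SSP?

3

(a) 7-2-1 → obeys
(b) 8-4-3 → obeys
(c) 7-1 → obeys
(d) 1-3-2 → violates
(e) 5-7 → violates
(f) 1-2 → violates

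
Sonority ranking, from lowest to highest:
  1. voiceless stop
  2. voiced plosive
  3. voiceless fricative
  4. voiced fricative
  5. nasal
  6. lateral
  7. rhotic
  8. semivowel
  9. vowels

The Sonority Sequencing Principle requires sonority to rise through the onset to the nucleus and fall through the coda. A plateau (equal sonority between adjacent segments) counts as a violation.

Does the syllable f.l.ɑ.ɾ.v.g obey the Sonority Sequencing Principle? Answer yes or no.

Onset: /f/ is a voiceless fricative (sonority 3), /l/ is a lateral (sonority 6); then the nucleus /ɑ/ (sonority 9).
Onset profile 3-6-9 — rises to the nucleus.
Coda: /ɾ/ is a rhotic (sonority 7), /v/ is a voiced fricative (sonority 4), /g/ is a voiced plosive (sonority 2).
Coda profile 9-7-4-2 — falls from the nucleus.

yes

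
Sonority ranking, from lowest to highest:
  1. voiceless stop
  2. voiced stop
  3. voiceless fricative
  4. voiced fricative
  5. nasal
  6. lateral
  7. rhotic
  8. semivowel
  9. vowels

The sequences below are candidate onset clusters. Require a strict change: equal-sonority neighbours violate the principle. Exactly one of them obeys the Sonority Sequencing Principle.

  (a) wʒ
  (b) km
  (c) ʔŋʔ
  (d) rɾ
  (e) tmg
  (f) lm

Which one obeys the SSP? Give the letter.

(a) 8-4 → violates
(b) 1-5 → obeys
(c) 1-5-1 → violates
(d) 7-7 → violates
(e) 1-5-2 → violates
(f) 6-5 → violates

b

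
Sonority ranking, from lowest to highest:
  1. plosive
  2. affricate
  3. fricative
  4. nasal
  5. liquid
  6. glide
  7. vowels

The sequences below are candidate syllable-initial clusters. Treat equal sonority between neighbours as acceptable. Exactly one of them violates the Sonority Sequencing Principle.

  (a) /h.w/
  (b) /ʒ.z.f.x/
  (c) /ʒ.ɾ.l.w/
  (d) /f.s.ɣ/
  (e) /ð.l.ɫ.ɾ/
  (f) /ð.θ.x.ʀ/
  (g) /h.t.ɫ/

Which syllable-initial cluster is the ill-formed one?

(a) 3-6 → obeys
(b) 3-3-3-3 → obeys
(c) 3-5-5-6 → obeys
(d) 3-3-3 → obeys
(e) 3-5-5-5 → obeys
(f) 3-3-3-5 → obeys
(g) 3-1-5 → violates

g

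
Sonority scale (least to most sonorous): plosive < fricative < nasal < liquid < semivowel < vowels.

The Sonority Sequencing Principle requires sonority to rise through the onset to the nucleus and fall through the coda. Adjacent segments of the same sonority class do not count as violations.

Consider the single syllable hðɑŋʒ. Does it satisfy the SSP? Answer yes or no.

Onset: /h/ is a fricative (sonority 2), /ð/ is a fricative (sonority 2); then the nucleus /ɑ/ (sonority 6).
Onset profile 2-2-6 — rises to the nucleus.
Coda: /ŋ/ is a nasal (sonority 3), /ʒ/ is a fricative (sonority 2).
Coda profile 6-3-2 — falls from the nucleus.

yes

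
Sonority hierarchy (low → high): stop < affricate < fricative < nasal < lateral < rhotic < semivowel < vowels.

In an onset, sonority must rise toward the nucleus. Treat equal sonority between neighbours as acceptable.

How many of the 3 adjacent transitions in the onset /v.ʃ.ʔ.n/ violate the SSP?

1

/v/: fricative = 3.
/ʃ/: fricative = 3.
/ʔ/: stop = 1.
/n/: nasal = 4.
/v/→/ʃ/: 3→3 (plateau, allowed) — ok.
/ʃ/→/ʔ/: 3→1 (does not rise) — violation.
/ʔ/→/n/: 1→4 (rises) — ok.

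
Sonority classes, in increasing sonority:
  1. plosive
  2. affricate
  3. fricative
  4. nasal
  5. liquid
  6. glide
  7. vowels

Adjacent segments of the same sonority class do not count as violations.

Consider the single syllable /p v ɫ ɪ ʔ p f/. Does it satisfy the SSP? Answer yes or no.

no

Onset: /p/ is a plosive (sonority 1), /v/ is a fricative (sonority 3), /ɫ/ is a liquid (sonority 5); then the nucleus /ɪ/ (sonority 7).
Onset profile 1-3-5-7 — rises to the nucleus.
Coda: /ʔ/ is a plosive (sonority 1), /p/ is a plosive (sonority 1), /f/ is a fricative (sonority 3).
Coda profile 7-1-1-3 — does not fall throughout.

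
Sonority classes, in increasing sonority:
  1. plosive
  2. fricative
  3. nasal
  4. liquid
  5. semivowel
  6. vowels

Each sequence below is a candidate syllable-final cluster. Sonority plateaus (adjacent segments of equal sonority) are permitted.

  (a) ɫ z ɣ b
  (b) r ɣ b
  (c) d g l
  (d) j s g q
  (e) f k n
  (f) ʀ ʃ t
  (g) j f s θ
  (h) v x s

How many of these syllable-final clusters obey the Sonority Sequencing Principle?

6

(a) 4-2-2-1 → obeys
(b) 4-2-1 → obeys
(c) 1-1-4 → violates
(d) 5-2-1-1 → obeys
(e) 2-1-3 → violates
(f) 4-2-1 → obeys
(g) 5-2-2-2 → obeys
(h) 2-2-2 → obeys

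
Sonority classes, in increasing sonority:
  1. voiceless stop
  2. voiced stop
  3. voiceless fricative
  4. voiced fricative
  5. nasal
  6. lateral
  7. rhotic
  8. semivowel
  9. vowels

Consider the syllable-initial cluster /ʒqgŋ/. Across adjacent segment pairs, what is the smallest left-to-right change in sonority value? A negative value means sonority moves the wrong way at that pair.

-3

/ʒ/ is a voiced fricative (sonority 4).
/q/ is a voiceless stop (sonority 1).
/g/ is a voiced stop (sonority 2).
/ŋ/ is a nasal (sonority 5).
/ʒ/→/q/: change -3.
/q/→/g/: change +1.
/g/→/ŋ/: change +3.
Minimum = -3.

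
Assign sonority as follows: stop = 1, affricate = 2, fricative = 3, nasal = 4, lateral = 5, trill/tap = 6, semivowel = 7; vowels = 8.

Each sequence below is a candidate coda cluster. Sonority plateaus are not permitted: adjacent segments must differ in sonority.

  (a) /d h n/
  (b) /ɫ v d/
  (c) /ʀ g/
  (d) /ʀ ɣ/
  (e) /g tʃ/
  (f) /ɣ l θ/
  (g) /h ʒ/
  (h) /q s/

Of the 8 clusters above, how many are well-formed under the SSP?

(a) /d h n/: profile 1-3-4 — violates.
(b) /ɫ v d/: profile 5-3-1 — obeys.
(c) /ʀ g/: profile 6-1 — obeys.
(d) /ʀ ɣ/: profile 6-3 — obeys.
(e) /g tʃ/: profile 1-2 — violates.
(f) /ɣ l θ/: profile 3-5-3 — violates.
(g) /h ʒ/: profile 3-3 — violates.
(h) /q s/: profile 1-3 — violates.

3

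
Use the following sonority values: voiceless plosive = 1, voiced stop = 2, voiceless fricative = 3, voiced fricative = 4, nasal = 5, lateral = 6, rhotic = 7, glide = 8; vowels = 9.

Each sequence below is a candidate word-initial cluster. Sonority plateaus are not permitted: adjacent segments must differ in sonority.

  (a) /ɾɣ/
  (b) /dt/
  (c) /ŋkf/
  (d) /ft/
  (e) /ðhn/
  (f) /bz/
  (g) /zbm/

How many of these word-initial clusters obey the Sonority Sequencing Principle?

(a) sonority 7-4: ill-formed.
(b) sonority 2-1: ill-formed.
(c) sonority 5-1-3: ill-formed.
(d) sonority 3-1: ill-formed.
(e) sonority 4-3-5: ill-formed.
(f) sonority 2-4: well-formed.
(g) sonority 4-2-5: ill-formed.

1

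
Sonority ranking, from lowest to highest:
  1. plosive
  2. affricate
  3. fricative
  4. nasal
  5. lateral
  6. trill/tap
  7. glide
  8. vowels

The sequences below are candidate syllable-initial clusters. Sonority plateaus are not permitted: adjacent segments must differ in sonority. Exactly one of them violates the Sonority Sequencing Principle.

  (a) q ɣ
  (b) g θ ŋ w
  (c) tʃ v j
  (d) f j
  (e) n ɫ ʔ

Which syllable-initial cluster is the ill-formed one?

(a) 1-3 → obeys
(b) 1-3-4-7 → obeys
(c) 2-3-7 → obeys
(d) 3-7 → obeys
(e) 4-5-1 → violates

e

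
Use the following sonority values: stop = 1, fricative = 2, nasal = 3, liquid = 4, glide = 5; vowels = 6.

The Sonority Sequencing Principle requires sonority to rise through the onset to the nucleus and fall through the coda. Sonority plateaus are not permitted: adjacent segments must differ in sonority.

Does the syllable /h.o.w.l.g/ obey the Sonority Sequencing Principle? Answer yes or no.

Onset: /h/ is a fricative (sonority 2); then the nucleus /o/ (sonority 6).
Onset profile 2-6 — rises to the nucleus.
Coda: /w/ is a glide (sonority 5), /l/ is a liquid (sonority 4), /g/ is a stop (sonority 1).
Coda profile 6-5-4-1 — falls from the nucleus.

yes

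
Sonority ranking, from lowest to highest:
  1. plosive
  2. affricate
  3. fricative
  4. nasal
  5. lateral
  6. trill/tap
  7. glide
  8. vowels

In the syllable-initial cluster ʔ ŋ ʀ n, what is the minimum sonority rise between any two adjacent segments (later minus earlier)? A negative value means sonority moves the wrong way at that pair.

/ʔ/ — plosive, sonority 1.
/ŋ/ — nasal, sonority 4.
/ʀ/ — trill/tap, sonority 6.
/n/ — nasal, sonority 4.
/ʔ/→/ŋ/: change +3.
/ŋ/→/ʀ/: change +2.
/ʀ/→/n/: change -2.
Minimum = -2.

-2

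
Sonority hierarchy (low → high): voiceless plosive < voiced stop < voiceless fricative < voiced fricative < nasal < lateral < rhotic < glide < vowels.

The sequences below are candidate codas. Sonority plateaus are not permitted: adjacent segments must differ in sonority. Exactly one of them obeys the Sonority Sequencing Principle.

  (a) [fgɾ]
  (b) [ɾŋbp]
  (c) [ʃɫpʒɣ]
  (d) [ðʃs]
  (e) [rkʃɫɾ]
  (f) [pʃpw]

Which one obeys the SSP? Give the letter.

(a) [fgɾ]: profile 3-2-7 — violates.
(b) [ɾŋbp]: profile 7-5-2-1 — obeys.
(c) [ʃɫpʒɣ]: profile 3-6-1-4-4 — violates.
(d) [ðʃs]: profile 4-3-3 — violates.
(e) [rkʃɫɾ]: profile 7-1-3-6-7 — violates.
(f) [pʃpw]: profile 1-3-1-8 — violates.

b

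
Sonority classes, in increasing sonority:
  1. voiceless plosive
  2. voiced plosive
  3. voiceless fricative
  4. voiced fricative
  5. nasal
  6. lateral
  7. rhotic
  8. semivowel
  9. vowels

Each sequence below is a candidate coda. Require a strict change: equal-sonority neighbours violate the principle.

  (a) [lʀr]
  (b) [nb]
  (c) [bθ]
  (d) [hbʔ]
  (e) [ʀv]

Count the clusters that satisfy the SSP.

(a) [lʀr]: profile 6-7-7 — violates.
(b) [nb]: profile 5-2 — obeys.
(c) [bθ]: profile 2-3 — violates.
(d) [hbʔ]: profile 3-2-1 — obeys.
(e) [ʀv]: profile 7-4 — obeys.

3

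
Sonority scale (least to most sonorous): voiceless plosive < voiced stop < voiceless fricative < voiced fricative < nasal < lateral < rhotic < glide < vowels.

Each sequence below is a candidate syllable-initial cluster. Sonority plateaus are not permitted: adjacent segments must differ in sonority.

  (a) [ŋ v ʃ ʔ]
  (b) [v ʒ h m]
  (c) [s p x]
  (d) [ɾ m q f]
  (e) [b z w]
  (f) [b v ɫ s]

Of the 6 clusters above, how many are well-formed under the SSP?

1

(a) [ŋ v ʃ ʔ]: profile 5-4-3-1 — violates.
(b) [v ʒ h m]: profile 4-4-3-5 — violates.
(c) [s p x]: profile 3-1-3 — violates.
(d) [ɾ m q f]: profile 7-5-1-3 — violates.
(e) [b z w]: profile 2-4-8 — obeys.
(f) [b v ɫ s]: profile 2-4-6-3 — violates.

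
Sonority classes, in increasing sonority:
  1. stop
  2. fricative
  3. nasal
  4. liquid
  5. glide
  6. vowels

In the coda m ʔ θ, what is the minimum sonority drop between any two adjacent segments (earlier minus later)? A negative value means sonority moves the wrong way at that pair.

-1

/m/ is a nasal (sonority 3).
/ʔ/ is a stop (sonority 1).
/θ/ is a fricative (sonority 2).
/m/→/ʔ/: change +2.
/ʔ/→/θ/: change -1.
Minimum = -1.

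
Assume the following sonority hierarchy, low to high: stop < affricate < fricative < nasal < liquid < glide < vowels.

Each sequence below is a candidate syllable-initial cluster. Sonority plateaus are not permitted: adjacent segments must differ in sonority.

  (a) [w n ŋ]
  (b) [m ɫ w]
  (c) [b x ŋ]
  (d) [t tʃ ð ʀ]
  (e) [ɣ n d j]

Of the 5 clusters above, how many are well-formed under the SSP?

3

(a) [w n ŋ]: profile 6-4-4 — violates.
(b) [m ɫ w]: profile 4-5-6 — obeys.
(c) [b x ŋ]: profile 1-3-4 — obeys.
(d) [t tʃ ð ʀ]: profile 1-2-3-5 — obeys.
(e) [ɣ n d j]: profile 3-4-1-6 — violates.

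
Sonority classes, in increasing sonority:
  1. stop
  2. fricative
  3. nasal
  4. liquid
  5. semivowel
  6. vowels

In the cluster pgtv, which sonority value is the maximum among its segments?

2

/p/ — stop, sonority 1.
/g/ — stop, sonority 1.
/t/ — stop, sonority 1.
/v/ — fricative, sonority 2.
The maximum is 2.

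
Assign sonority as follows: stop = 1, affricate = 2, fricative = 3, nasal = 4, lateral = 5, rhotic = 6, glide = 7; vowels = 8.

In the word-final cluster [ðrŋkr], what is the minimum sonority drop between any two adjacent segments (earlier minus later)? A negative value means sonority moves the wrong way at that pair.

-5

/ð/ is a fricative (sonority 3).
/r/ is a rhotic (sonority 6).
/ŋ/ is a nasal (sonority 4).
/k/ is a stop (sonority 1).
/r/ is a rhotic (sonority 6).
/ð/→/r/: change -3.
/r/→/ŋ/: change +2.
/ŋ/→/k/: change +3.
/k/→/r/: change -5.
Minimum = -5.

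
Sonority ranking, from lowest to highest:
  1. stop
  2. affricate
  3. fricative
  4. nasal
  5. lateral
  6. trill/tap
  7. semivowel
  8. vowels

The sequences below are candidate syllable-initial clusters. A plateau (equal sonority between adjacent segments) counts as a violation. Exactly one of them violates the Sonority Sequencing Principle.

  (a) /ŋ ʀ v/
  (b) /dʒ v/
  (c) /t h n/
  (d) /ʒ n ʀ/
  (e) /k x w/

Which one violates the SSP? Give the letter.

a

(a) /ŋ ʀ v/: profile 4-6-3 — violates.
(b) /dʒ v/: profile 2-3 — obeys.
(c) /t h n/: profile 1-3-4 — obeys.
(d) /ʒ n ʀ/: profile 3-4-6 — obeys.
(e) /k x w/: profile 1-3-7 — obeys.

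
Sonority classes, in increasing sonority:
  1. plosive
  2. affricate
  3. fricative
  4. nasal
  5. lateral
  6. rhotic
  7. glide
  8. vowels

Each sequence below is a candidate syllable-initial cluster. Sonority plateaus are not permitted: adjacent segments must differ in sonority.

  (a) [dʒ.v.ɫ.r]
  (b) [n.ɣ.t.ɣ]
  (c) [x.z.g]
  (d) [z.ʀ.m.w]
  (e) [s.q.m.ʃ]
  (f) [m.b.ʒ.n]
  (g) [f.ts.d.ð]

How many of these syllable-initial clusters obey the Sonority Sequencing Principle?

(a) sonority 2-3-5-6: well-formed.
(b) sonority 4-3-1-3: ill-formed.
(c) sonority 3-3-1: ill-formed.
(d) sonority 3-6-4-7: ill-formed.
(e) sonority 3-1-4-3: ill-formed.
(f) sonority 4-1-3-4: ill-formed.
(g) sonority 3-2-1-3: ill-formed.

1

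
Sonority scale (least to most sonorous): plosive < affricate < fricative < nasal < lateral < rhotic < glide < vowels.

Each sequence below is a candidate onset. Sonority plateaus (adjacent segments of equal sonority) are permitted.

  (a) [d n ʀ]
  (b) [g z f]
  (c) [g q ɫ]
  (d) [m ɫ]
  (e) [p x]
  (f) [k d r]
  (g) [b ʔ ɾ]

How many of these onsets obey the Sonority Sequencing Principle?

7

(a) sonority 1-4-6: well-formed.
(b) sonority 1-3-3: well-formed.
(c) sonority 1-1-5: well-formed.
(d) sonority 4-5: well-formed.
(e) sonority 1-3: well-formed.
(f) sonority 1-1-6: well-formed.
(g) sonority 1-1-6: well-formed.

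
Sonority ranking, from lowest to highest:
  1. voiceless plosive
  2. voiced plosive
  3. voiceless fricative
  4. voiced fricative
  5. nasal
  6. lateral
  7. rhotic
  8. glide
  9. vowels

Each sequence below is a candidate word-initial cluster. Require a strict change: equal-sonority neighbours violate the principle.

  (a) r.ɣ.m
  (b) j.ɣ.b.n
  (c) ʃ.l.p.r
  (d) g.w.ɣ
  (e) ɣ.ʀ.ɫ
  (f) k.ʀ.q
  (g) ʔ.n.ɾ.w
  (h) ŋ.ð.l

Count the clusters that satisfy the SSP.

(a) 7-4-5 → violates
(b) 8-4-2-5 → violates
(c) 3-6-1-7 → violates
(d) 2-8-4 → violates
(e) 4-7-6 → violates
(f) 1-7-1 → violates
(g) 1-5-7-8 → obeys
(h) 5-4-6 → violates

1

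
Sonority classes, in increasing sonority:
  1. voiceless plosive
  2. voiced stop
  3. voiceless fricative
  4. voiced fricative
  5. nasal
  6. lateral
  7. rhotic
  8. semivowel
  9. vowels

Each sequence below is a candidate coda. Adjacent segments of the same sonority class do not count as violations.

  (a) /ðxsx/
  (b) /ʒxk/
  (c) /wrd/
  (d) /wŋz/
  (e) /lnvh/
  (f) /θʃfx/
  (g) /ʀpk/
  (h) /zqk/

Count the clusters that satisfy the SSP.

(a) /ðxsx/: profile 4-3-3-3 — obeys.
(b) /ʒxk/: profile 4-3-1 — obeys.
(c) /wrd/: profile 8-7-2 — obeys.
(d) /wŋz/: profile 8-5-4 — obeys.
(e) /lnvh/: profile 6-5-4-3 — obeys.
(f) /θʃfx/: profile 3-3-3-3 — obeys.
(g) /ʀpk/: profile 7-1-1 — obeys.
(h) /zqk/: profile 4-1-1 — obeys.

8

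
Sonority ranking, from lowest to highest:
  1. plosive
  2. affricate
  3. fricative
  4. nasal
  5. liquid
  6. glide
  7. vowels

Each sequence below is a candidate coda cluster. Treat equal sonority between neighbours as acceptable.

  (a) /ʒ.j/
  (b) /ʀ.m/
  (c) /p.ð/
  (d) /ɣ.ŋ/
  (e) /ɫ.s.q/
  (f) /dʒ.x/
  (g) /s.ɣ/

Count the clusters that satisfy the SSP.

(a) sonority 3-6: ill-formed.
(b) sonority 5-4: well-formed.
(c) sonority 1-3: ill-formed.
(d) sonority 3-4: ill-formed.
(e) sonority 5-3-1: well-formed.
(f) sonority 2-3: ill-formed.
(g) sonority 3-3: well-formed.

3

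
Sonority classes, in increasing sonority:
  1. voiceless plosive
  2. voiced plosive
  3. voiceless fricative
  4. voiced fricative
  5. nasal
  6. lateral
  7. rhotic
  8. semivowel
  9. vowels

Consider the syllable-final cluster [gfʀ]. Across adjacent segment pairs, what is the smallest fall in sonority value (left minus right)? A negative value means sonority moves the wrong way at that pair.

/g/: voiced plosive = 2.
/f/: voiceless fricative = 3.
/ʀ/: rhotic = 7.
/g/→/f/: change -1.
/f/→/ʀ/: change -4.
Minimum = -4.

-4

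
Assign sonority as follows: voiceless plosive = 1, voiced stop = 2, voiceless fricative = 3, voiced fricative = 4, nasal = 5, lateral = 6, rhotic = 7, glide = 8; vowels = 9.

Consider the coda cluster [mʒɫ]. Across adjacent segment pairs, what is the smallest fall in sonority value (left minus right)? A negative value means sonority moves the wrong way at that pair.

-2

/m/ — nasal, sonority 5.
/ʒ/ — voiced fricative, sonority 4.
/ɫ/ — lateral, sonority 6.
/m/→/ʒ/: change +1.
/ʒ/→/ɫ/: change -2.
Minimum = -2.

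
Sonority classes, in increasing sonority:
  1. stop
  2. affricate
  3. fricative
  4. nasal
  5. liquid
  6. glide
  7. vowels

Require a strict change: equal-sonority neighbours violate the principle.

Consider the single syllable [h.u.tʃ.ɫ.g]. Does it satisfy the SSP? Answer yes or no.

Onset: /h/ is a fricative (sonority 3); then the nucleus /u/ (sonority 7).
Onset profile 3-7 — rises to the nucleus.
Coda: /tʃ/ is an affricate (sonority 2), /ɫ/ is a liquid (sonority 5), /g/ is a stop (sonority 1).
Coda profile 7-2-5-1 — does not strictly fall throughout.

no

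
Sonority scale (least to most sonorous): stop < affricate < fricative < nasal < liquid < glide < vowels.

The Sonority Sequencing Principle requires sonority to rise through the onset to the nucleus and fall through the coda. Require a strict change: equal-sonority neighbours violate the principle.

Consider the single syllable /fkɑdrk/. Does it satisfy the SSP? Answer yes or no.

no

Onset: /f/ is a fricative (sonority 3), /k/ is a stop (sonority 1); then the nucleus /ɑ/ (sonority 7).
Onset profile 3-1-7 — does not strictly rise throughout.
Coda: /d/ is a stop (sonority 1), /r/ is a liquid (sonority 5), /k/ is a stop (sonority 1).
Coda profile 7-1-5-1 — does not strictly fall throughout.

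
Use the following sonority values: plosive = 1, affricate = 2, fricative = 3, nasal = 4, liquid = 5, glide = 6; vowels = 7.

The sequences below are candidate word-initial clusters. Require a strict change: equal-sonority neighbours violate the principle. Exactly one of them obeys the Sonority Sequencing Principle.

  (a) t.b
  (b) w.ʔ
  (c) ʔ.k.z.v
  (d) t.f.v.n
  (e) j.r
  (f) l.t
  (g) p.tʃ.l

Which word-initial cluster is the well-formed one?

(a) 1-1 → violates
(b) 6-1 → violates
(c) 1-1-3-3 → violates
(d) 1-3-3-4 → violates
(e) 6-5 → violates
(f) 5-1 → violates
(g) 1-2-5 → obeys

g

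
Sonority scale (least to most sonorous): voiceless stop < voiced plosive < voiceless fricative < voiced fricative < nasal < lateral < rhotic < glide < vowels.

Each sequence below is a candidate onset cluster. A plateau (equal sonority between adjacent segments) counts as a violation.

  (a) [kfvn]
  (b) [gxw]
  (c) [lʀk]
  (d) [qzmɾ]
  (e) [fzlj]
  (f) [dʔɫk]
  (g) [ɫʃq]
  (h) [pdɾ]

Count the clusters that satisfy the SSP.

5

(a) [kfvn]: profile 1-3-4-5 — obeys.
(b) [gxw]: profile 2-3-8 — obeys.
(c) [lʀk]: profile 6-7-1 — violates.
(d) [qzmɾ]: profile 1-4-5-7 — obeys.
(e) [fzlj]: profile 3-4-6-8 — obeys.
(f) [dʔɫk]: profile 2-1-6-1 — violates.
(g) [ɫʃq]: profile 6-3-1 — violates.
(h) [pdɾ]: profile 1-2-7 — obeys.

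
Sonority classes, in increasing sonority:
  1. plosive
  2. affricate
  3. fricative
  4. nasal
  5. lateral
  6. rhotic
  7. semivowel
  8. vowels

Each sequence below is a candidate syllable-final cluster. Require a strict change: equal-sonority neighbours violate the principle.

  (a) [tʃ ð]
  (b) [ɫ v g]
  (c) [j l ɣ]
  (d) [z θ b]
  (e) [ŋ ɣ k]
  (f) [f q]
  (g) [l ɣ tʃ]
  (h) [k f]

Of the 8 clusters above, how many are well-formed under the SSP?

5

(a) [tʃ ð]: profile 2-3 — violates.
(b) [ɫ v g]: profile 5-3-1 — obeys.
(c) [j l ɣ]: profile 7-5-3 — obeys.
(d) [z θ b]: profile 3-3-1 — violates.
(e) [ŋ ɣ k]: profile 4-3-1 — obeys.
(f) [f q]: profile 3-1 — obeys.
(g) [l ɣ tʃ]: profile 5-3-2 — obeys.
(h) [k f]: profile 1-3 — violates.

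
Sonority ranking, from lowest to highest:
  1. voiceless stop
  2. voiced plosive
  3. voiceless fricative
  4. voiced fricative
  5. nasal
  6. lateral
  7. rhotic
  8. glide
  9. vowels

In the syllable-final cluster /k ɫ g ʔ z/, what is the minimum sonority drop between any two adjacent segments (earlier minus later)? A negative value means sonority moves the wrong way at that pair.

/k/ — voiceless stop, sonority 1.
/ɫ/ — lateral, sonority 6.
/g/ — voiced plosive, sonority 2.
/ʔ/ — voiceless stop, sonority 1.
/z/ — voiced fricative, sonority 4.
/k/→/ɫ/: change -5.
/ɫ/→/g/: change +4.
/g/→/ʔ/: change +1.
/ʔ/→/z/: change -3.
Minimum = -5.

-5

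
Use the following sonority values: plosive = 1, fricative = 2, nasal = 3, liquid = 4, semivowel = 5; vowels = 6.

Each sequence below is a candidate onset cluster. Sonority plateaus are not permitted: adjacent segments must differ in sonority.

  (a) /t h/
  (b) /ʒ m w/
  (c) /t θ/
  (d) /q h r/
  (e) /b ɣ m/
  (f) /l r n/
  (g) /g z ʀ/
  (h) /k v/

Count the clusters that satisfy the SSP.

7

(a) /t h/: profile 1-2 — obeys.
(b) /ʒ m w/: profile 2-3-5 — obeys.
(c) /t θ/: profile 1-2 — obeys.
(d) /q h r/: profile 1-2-4 — obeys.
(e) /b ɣ m/: profile 1-2-3 — obeys.
(f) /l r n/: profile 4-4-3 — violates.
(g) /g z ʀ/: profile 1-2-4 — obeys.
(h) /k v/: profile 1-2 — obeys.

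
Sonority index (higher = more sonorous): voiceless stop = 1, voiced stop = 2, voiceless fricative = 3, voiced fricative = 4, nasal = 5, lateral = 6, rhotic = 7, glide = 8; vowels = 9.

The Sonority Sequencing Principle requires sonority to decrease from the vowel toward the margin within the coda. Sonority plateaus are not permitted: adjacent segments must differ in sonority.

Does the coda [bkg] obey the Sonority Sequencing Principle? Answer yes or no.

/b/: voiced stop = 2.
/k/: voiceless stop = 1.
/g/: voiced stop = 2.
The profile is 2-1-2. Between /k/ (1) and /g/ (2) sonority does not fall, so the cluster violates the SSP.

no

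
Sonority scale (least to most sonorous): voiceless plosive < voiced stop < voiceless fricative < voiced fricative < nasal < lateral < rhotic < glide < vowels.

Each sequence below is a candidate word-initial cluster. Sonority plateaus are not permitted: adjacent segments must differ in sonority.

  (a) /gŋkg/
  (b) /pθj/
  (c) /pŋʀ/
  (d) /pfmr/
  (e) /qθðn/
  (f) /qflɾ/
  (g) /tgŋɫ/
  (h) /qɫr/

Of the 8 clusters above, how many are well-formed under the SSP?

(a) /gŋkg/: profile 2-5-1-2 — violates.
(b) /pθj/: profile 1-3-8 — obeys.
(c) /pŋʀ/: profile 1-5-7 — obeys.
(d) /pfmr/: profile 1-3-5-7 — obeys.
(e) /qθðn/: profile 1-3-4-5 — obeys.
(f) /qflɾ/: profile 1-3-6-7 — obeys.
(g) /tgŋɫ/: profile 1-2-5-6 — obeys.
(h) /qɫr/: profile 1-6-7 — obeys.

7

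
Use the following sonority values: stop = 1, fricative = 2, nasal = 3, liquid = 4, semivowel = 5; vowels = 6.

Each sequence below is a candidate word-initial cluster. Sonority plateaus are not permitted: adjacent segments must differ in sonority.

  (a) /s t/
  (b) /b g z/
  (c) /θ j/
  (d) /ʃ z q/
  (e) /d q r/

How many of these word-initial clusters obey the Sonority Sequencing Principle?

1

(a) sonority 2-1: ill-formed.
(b) sonority 1-1-2: ill-formed.
(c) sonority 2-5: well-formed.
(d) sonority 2-2-1: ill-formed.
(e) sonority 1-1-4: ill-formed.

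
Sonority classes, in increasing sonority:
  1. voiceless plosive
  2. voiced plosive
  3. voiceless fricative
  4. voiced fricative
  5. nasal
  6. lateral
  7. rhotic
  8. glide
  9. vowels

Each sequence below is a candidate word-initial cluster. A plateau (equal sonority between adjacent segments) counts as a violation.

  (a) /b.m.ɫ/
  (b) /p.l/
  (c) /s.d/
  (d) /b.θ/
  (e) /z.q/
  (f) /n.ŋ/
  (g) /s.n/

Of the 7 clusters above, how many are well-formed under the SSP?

(a) sonority 2-5-6: well-formed.
(b) sonority 1-6: well-formed.
(c) sonority 3-2: ill-formed.
(d) sonority 2-3: well-formed.
(e) sonority 4-1: ill-formed.
(f) sonority 5-5: ill-formed.
(g) sonority 3-5: well-formed.

4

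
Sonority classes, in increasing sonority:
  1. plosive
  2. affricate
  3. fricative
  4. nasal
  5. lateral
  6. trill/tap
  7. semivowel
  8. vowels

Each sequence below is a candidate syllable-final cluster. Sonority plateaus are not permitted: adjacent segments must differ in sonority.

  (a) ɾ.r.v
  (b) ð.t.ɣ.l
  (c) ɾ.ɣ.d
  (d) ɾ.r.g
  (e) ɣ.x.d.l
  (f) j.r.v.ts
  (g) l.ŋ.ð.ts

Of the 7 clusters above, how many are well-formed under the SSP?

3

(a) ɾ.r.v: profile 6-6-3 — violates.
(b) ð.t.ɣ.l: profile 3-1-3-5 — violates.
(c) ɾ.ɣ.d: profile 6-3-1 — obeys.
(d) ɾ.r.g: profile 6-6-1 — violates.
(e) ɣ.x.d.l: profile 3-3-1-5 — violates.
(f) j.r.v.ts: profile 7-6-3-2 — obeys.
(g) l.ŋ.ð.ts: profile 5-4-3-2 — obeys.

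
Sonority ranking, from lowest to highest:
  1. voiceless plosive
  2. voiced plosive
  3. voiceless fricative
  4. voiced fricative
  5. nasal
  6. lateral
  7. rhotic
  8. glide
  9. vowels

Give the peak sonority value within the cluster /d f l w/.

8

/d/ is a voiced plosive (sonority 2).
/f/ is a voiceless fricative (sonority 3).
/l/ is a lateral (sonority 6).
/w/ is a glide (sonority 8).
The maximum is 8.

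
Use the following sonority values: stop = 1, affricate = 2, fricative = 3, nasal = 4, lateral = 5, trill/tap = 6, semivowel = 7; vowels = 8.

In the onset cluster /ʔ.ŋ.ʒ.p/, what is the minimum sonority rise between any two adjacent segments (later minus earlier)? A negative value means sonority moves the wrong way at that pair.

/ʔ/ — stop, sonority 1.
/ŋ/ — nasal, sonority 4.
/ʒ/ — fricative, sonority 3.
/p/ — stop, sonority 1.
/ʔ/→/ŋ/: change +3.
/ŋ/→/ʒ/: change -1.
/ʒ/→/p/: change -2.
Minimum = -2.

-2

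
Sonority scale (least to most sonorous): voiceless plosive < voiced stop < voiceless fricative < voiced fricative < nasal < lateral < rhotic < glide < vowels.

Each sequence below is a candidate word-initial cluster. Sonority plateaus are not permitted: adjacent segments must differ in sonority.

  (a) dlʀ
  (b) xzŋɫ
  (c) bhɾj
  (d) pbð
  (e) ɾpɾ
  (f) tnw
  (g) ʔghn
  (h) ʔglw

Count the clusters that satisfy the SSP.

7

(a) sonority 2-6-7: well-formed.
(b) sonority 3-4-5-6: well-formed.
(c) sonority 2-3-7-8: well-formed.
(d) sonority 1-2-4: well-formed.
(e) sonority 7-1-7: ill-formed.
(f) sonority 1-5-8: well-formed.
(g) sonority 1-2-3-5: well-formed.
(h) sonority 1-2-6-8: well-formed.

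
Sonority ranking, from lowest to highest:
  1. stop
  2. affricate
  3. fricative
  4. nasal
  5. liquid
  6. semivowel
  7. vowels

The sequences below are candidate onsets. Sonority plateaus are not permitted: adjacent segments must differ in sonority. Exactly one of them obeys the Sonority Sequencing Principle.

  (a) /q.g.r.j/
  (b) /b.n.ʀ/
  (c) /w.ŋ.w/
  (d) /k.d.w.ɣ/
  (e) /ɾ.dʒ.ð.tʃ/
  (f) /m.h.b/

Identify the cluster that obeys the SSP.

b

(a) 1-1-5-6 → violates
(b) 1-4-5 → obeys
(c) 6-4-6 → violates
(d) 1-1-6-3 → violates
(e) 5-2-3-2 → violates
(f) 4-3-1 → violates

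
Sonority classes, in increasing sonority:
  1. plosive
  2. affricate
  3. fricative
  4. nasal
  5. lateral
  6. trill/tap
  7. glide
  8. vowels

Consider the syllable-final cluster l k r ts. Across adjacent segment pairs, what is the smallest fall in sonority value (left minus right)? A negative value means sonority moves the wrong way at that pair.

-5

/l/: lateral = 5.
/k/: plosive = 1.
/r/: trill/tap = 6.
/ts/: affricate = 2.
/l/→/k/: change +4.
/k/→/r/: change -5.
/r/→/ts/: change +4.
Minimum = -5.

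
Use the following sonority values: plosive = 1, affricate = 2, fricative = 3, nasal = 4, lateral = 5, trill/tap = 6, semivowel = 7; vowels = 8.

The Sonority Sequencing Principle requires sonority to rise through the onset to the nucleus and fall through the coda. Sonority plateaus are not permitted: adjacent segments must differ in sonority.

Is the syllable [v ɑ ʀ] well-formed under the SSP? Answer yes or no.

Onset: /v/ is a fricative (sonority 3); then the nucleus /ɑ/ (sonority 8).
Onset profile 3-8 — rises to the nucleus.
Coda: /ʀ/ is a trill/tap (sonority 6).
Coda profile 8-6 — falls from the nucleus.

yes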